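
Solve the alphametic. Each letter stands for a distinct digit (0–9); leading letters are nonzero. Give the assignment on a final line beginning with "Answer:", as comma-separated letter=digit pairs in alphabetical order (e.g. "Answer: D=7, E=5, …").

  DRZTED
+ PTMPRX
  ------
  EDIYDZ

Step 1. [col 1: D + X ≡ Z (mod 10)] no forcing yet in column 1 (carry-in 0); Z=4 is free and consistent — try it, so Z=4.
Step 2. [col 1: D + X ≡ Z (mod 10)] X=3 is one option consistent with column 1 (D + X ≡ Z (mod 10), carry-in 0) — take it. So X=3.
Step 3. [col 1: D + X ≡ Z (mod 10)] from column 1 (X=3, Z=4, carry-in 0, digits 3,4 already taken and all letters distinct): D must equal 1. So D=1.
Step 4. [col 2: E + R ≡ D (mod 10)] no forcing yet in column 2 (carry-in 0); E=9 is free and consistent — try it. So E=9.
Step 5. [col 2: E + R ≡ D (mod 10)] column 2: given E=9, D=1, carry-in 0, and digits 1,3,4,9 already taken and all letters distinct, E+R≡D (mod 10) forces R=2. So R=2.
Step 6. [col 3: T + P ≡ Y (mod 10)] several values work for Y in column 3 (T + P ≡ Y (mod 10), carry-in 1); try Y=6 ⇒ Y=6.
Step 7. [col 3: T + P ≡ Y (mod 10)] no forcing yet in column 3 (carry-in 1); T=8 is free and consistent — try it, so T=8.
Step 8. [col 3: T + P ≡ Y (mod 10)] column 3: given T=8, Y=6, carry-in 1, and digits 1,2,3,4,6,8,9 already taken and all letters distinct, T+P≡Y (mod 10) forces P=7. So P=7.
Step 9. [col 4: Z + M ≡ I (mod 10)] several values work for I in column 4 (Z + M ≡ I (mod 10), carry-in 1); try I=0. So I=0.
Step 10. [col 4: Z + M ≡ I (mod 10)] in column 4 we have Z+M≡I with carry-in 1; given Z=4, I=0 and digits 0,1,2,3,4,6,7,8,9 already taken and all letters distinct, that pins M to 5, so M=5.

Answer: D=1, E=9, I=0, M=5, P=7, R=2, T=8, X=3, Y=6, Z=4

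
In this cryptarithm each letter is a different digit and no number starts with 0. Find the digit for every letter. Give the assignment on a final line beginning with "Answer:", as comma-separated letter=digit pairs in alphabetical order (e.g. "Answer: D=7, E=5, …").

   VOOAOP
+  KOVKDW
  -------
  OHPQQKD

Step 1. [col 1: P + W ≡ D (mod 10)] no forcing yet in column 1 (carry-in 0); W=4 is free and consistent — try it. So W=4.
Step 2. [col 1: P + W ≡ D (mod 10)] column 1 (P + W ≡ D (mod 10), carry-in 0) doesn't pin P yet; pick P=2 and continue ⇒ P=2.
Step 3. [col 1: P + W ≡ D (mod 10)] column 1: given P=2, W=4, carry-in 0, and digits 2,4 already taken and all letters distinct, P+W≡D (mod 10) forces D=6, so D=6.
Step 4. [col 2: O + D ≡ K (mod 10)] no forcing yet in column 2 (carry-in 0); O=1 is free and consistent — try it, so O=1.
Step 5. [col 2: O + D ≡ K (mod 10)] column 2 reads O+D+carry(0)=K with O=1, D=6; with digits 1,2,4,6 already taken and all letters distinct, the only value for K is 7 ⇒ K=7.
Step 6. [col 3: A + K ≡ Q (mod 10)] A=8 is one option consistent with column 3 (A + K ≡ Q (mod 10), carry-in 0) — take it, so A=8.
Step 7. [col 3: A + K ≡ Q (mod 10)] from column 3 (A=8, K=7, carry-in 0, digits 1,2,4,6,7,8 already taken and all letters distinct): Q must equal 5 ⇒ Q=5.
Step 8. [col 4: O + V ≡ Q (mod 10)] column 4: given O=1, Q=5, carry-in 1, and digits 1,2,4,5,6,7,8 already taken and all letters distinct, O+V≡Q (mod 10) forces V=3. So V=3.
Step 9. [col 6: V + K ≡ H (mod 10)] column 6: given V=3, K=7, carry-in 0, and digits 1,2,3,4,5,6,7,8 already taken and all letters distinct, V+K≡H (mod 10) forces H=0, so H=0.

Answer: A=8, D=6, H=0, K=7, O=1, P=2, Q=5, V=3, W=4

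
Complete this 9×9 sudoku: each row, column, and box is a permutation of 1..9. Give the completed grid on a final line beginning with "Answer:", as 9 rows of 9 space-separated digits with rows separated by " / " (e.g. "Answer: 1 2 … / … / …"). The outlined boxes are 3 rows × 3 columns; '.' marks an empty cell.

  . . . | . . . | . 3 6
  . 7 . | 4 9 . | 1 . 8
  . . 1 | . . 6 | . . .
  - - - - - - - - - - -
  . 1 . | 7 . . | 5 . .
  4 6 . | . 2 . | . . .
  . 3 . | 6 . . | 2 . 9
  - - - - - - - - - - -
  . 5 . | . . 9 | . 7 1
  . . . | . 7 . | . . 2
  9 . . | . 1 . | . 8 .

Step 1. [r9c3∈{2,3,4,6,7}] 7 has one home in row 9: r9c3, so r9c3=7.
Step 2. [r7c5∈{3,4,6,8}] col 5 places 6 nowhere but r7c5, so r7c5=6.
Step 3. [r5c4∈{1,3,5,8,9}] col 4 places 9 nowhere but r5c4 ⇒ r5c4=9.
Step 4. [r1c6∈{1,2,5,7,8}] across col 6, 7 lands solely at r1c6 ⇒ r1c6=7.
Step 5. [r9c7∈{3,4,6}] in row 9, 6 fits only at r9c7 ⇒ r9c7=6.
Step 6. [r5c7∈{3,7,8}] in col 7, 8 fits only at r5c7 ⇒ r5c7=8.
Step 7. [r5c3∈{5}] only 5 remains possible at r5c3 ⇒ r5c3=5.
Step 8. [r6c3∈{8}] r6c3's peers cover all but 8. So r6c3=8.
Step 9. [r4c1∈{2}] only 2 remains possible at r4c1 ⇒ r4c1=2.
Step 10. [r3c7∈{4,7,9}] col 7 places 7 nowhere but r3c7, so r3c7=7.
Step 11. [r1c4∈{1,2,5,8}] in row 1, 1 fits only at r1c4, so r1c4=1.
Step 12. [r8c1∈{1,3,6,8}] 1 has one home in row 8: r8c1, so r8c1=1.
Step 13. [r8c3∈{3,4,6}] across row 8, 6 lands solely at r8c3. So r8c3=6.
Step 14. [r5c8∈{1}] r5c8 is down to just 1. So r5c8=1.
Step 15. [r5c6∈{3}] only 3 remains possible at r5c6, so r5c6=3.
Step 16. [r6c8∈{4}] r6c8's peers cover all but 4. So r6c8=4.
Step 17. [r3c5∈{3,5,8}] in col 5, 3 fits only at r3c5. So r3c5=3.
Step 18. [r2c1∈{3,5,6}] in row 2, 6 fits only at r2c1. So r2c1=6.
Step 19. [r7c1∈{3,8}] in col 1, 3 fits only at r7c1, so r7c1=3.
Step 20. [r8c2∈{4,8}] in box 7, 8 fits only at r8c2, so r8c2=8.
Step 21. [r8c7∈{3,4,9}] across col 7, 3 lands solely at r8c7, so r8c7=3.
Step 22. [r8c4∈{5}] only 5 remains possible at r8c4. So r8c4=5.
Step 23. [r1c7∈{4,9}] across col 7, 9 lands solely at r1c7. So r1c7=9.
Step 24. [r3c9∈{4,5}] box 3 places 4 nowhere but r3c9 ⇒ r3c9=4.
Step 25. [r6c5∈{5}] only 5 remains possible at r6c5 ⇒ r6c5=5.
Step 26. [r1c5∈{8}] nothing but 8 survives at r1c5. So r1c5=8.
Step 27. [r3c4∈{2}] nothing but 2 survives at r3c4, so r3c4=2.
Step 28. [r7c3∈{2,4}] in row 7, 2 fits only at r7c3 ⇒ r7c3=2.
Step 29. [r3c8∈{5}] r3c8 is down to just 5 ⇒ r3c8=5.
Step 30. [r8c6∈{4}] r8c6 is down to just 4. So r8c6=4.
Step 31. [r9c2∈{4}] r9c2 is down to just 4 ⇒ r9c2=4.
Step 32. [r4c5∈{4}] r4c5's peers cover all but 4, so r4c5=4.
Step 33. [r7c7∈{4}] r7c7 is down to just 4. So r7c7=4.
Step 34. [r6c1∈{7}] r6c1 is down to just 7, so r6c1=7.
Step 35. [r4c9∈{3}] nothing but 3 survives at r4c9, so r4c9=3.
Step 36. [r4c6∈{8}] only 8 remains possible at r4c6, so r4c6=8.
Step 37. [r6c6∈{1}] nothing but 1 survives at r6c6 ⇒ r6c6=1.
Step 38. [r3c2∈{9}] r3c2 is down to just 9 ⇒ r3c2=9.
Step 39. [r4c3∈{9}] nothing but 9 survives at r4c3 ⇒ r4c3=9.
Step 40. [r1c3∈{4}] r1c3's peers cover all but 4 ⇒ r1c3=4.
Step 41. [r4c8∈{6}] nothing but 6 survives at r4c8. So r4c8=6.
Step 42. [r2c8∈{2}] only 2 remains possible at r2c8. So r2c8=2.
Step 43. [r1c1∈{5}] r1c1 is down to just 5 ⇒ r1c1=5.
Step 44. [r3c1∈{8}] r3c1's peers cover all but 8. So r3c1=8.
Step 45. [r1c2∈{2}] r1c2 is down to just 2, so r1c2=2.
Step 46. [r8c8∈{9}] r8c8 has the single candidate 9. So r8c8=9.
Step 47. [r5c9∈{7}] r5c9 has the single candidate 7 ⇒ r5c9=7.
Step 48. [r9c4∈{3}] only 3 remains possible at r9c4 ⇒ r9c4=3.
Step 49. [r9c9∈{5}] r9c9's peers cover all but 5 ⇒ r9c9=5.
Step 50. [r2c3∈{3}] r2c3 has the single candidate 3 ⇒ r2c3=3.
Step 51. [r9c6∈{2}] r9c6 is down to just 2, so r9c6=2.
Step 52. [r2c6∈{5}] r2c6 is down to just 5 ⇒ r2c6=5.
Step 53. [r7c4∈{8}] nothing but 8 survives at r7c4 ⇒ r7c4=8.

Answer: 5 2 4 1 8 7 9 3 6 / 6 7 3 4 9 5 1 2 8 / 8 9 1 2 3 6 7 5 4 / 2 1 9 7 4 8 5 6 3 / 4 6 5 9 2 3 8 1 7 / 7 3 8 6 5 1 2 4 9 / 3 5 2 8 6 9 4 7 1 / 1 8 6 5 7 4 3 9 2 / 9 4 7 3 1 2 6 8 5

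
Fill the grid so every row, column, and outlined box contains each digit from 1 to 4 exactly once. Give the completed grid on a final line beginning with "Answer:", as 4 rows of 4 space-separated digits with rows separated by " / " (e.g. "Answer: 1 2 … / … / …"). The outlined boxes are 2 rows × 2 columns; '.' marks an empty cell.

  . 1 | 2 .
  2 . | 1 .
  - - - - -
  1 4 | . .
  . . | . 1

Step 1. [r2c2∈{3}] only 3 remains possible at r2c2. So r2c2=3.
Step 2. [r3c3∈{3}] r3c3's peers cover all but 3 ⇒ r3c3=3.
Step 3. [r2c4∈{4}] nothing but 4 survives at r2c4, so r2c4=4.
Step 4. [r1c1∈{4}] r1c1's peers cover all but 4 ⇒ r1c1=4.
Step 5. [r1c4∈{3}] r1c4 is down to just 3 ⇒ r1c4=3.
Step 6. [r4c3∈{4}] only 4 remains possible at r4c3, so r4c3=4.
Step 7. [r4c1∈{3}] r4c1 has the single candidate 3 ⇒ r4c1=3.
Step 8. [r3c4∈{2}] r3c4 is down to just 2, so r3c4=2.
Step 9. [r4c2∈{2}] r4c2 is down to just 2, so r4c2=2.

Answer: 4 1 2 3 / 2 3 1 4 / 1 4 3 2 / 3 2 4 1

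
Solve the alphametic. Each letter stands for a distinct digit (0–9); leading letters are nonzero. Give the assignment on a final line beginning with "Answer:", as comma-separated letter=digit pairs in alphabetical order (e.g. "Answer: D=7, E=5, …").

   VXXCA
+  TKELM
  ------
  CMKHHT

Step 1. [col 1: A + M ≡ T (mod 10)] A=2 is one option consistent with column 1 (A + M ≡ T (mod 10), carry-in 0) — take it. So A=2.
Step 2. [C] adding two 5-digit numbers gives at most 5+1 digits, and here it does — C is that final carry and must be 1 ⇒ C=1.
Step 3. [col 1: A + M ≡ T (mod 10)] no forcing yet in column 1 (carry-in 0); M=6 is free and consistent — try it. So M=6.
Step 4. [col 1: A + M ≡ T (mod 10)] column 1 reads A+M+carry(0)=T with A=2, M=6; with digits 1,2,6 already taken and all letters distinct, the only value for T is 8 ⇒ T=8.
Step 5. [col 2: C + L ≡ H (mod 10)] several values work for H in column 2 (C + L ≡ H (mod 10), carry-in 0); try H=4. So H=4.
Step 6. [col 2: C + L ≡ H (mod 10)] column 2 reads C+L+carry(0)=H with C=1, H=4; with digits 1,2,4,6,8 already taken and all letters distinct, the only value for L is 3, so L=3.
Step 7. [col 3: X + E ≡ H (mod 10)] E=5 is one option consistent with column 3 (X + E ≡ H (mod 10), carry-in 0) — take it. So E=5.
Step 8. [col 3: X + E ≡ H (mod 10)] from column 3 (E=5, H=4, carry-in 0, digits 1,2,3,4,5,6,8 already taken and all letters distinct): X must equal 9 ⇒ X=9.
Step 9. [col 4: X + K ≡ K (mod 10)] column 4 (X + K ≡ K (mod 10), carry-in 1) doesn't pin K yet; pick K=0 and continue, so K=0.
Step 10. [col 5: V + T ≡ M (mod 10)] column 5: given T=8, M=6, carry-in 1, and digits 0,1,2,3,4,5,6,8,9 already taken and all letters distinct, V+T≡M (mod 10) forces V=7. So V=7.

Answer: A=2, C=1, E=5, H=4, K=0, L=3, M=6, T=8, V=7, X=9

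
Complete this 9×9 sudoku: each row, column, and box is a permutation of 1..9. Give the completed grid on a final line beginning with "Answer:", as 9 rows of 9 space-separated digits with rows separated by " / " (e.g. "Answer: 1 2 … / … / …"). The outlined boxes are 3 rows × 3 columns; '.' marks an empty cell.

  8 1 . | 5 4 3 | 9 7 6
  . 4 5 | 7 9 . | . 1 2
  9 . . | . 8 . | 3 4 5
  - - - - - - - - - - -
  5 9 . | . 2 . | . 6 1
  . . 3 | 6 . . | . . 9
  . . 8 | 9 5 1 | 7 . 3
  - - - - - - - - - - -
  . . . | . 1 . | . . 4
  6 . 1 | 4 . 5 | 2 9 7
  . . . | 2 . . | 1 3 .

Step 1. [r5c5∈{7}] nothing but 7 survives at r5c5. So r5c5=7.
Step 2. [r5c2∈{2}] r5c2 is down to just 2 ⇒ r5c2=2.
Step 3. [r9c9∈{8}] r9c9's peers cover all but 8. So r9c9=8.
Step 4. [r3c3∈{2,6,7}] 6 has one home in col 3: r3c3. So r3c3=6.
Step 5. [r5c8∈{5,8}] col 8 places 8 nowhere but r5c8. So r5c8=8.
Step 6. [r6c1∈{4}] r6c1 is down to just 4 ⇒ r6c1=4.
Step 7. [r9c1∈{7}] only 7 remains possible at r9c1 ⇒ r9c1=7.
Step 8. [r7c6∈{6,7,8,9}] 7 has one home in row 7: r7c6, so r7c6=7.
Step 9. [r7c4∈{3,8}] r7c4 is the only open cell in box 8 admitting 8 ⇒ r7c4=8.
Step 10. [r5c7∈{4,5}] r5c7 is the only open cell in row 5 admitting 5, so r5c7=5.
Step 11. [r7c3∈{2,9}] row 7 places 9 nowhere but r7c3, so r7c3=9.
Step 12. [r8c5∈{3}] nothing but 3 survives at r8c5. So r8c5=3.
Step 13. [r7c2∈{3,5}] col 2 places 3 nowhere but r7c2. So r7c2=3.
Step 14. [r9c5∈{6}] only 6 remains possible at r9c5 ⇒ r9c5=6.
Step 15. [r5c6∈{4}] r5c6 is down to just 4. So r5c6=4.
Step 16. [r7c7∈{6}] r7c7's peers cover all but 6, so r7c7=6.
Step 17. [r6c2∈{6}] r6c2 is down to just 6 ⇒ r6c2=6.
Step 18. [r9c6∈{9}] r9c6's peers cover all but 9. So r9c6=9.
Step 19. [r4c4∈{3}] r4c4's peers cover all but 3. So r4c4=3.
Step 20. [r7c1∈{2}] only 2 remains possible at r7c1, so r7c1=2.
Step 21. [r8c2∈{8}] r8c2 has the single candidate 8 ⇒ r8c2=8.
Step 22. [r4c7∈{4}] r4c7 has the single candidate 4 ⇒ r4c7=4.
Step 23. [r4c3∈{7}] r4c3 is down to just 7, so r4c3=7.
Step 24. [r3c4∈{1}] nothing but 1 survives at r3c4 ⇒ r3c4=1.
Step 25. [r5c1∈{1}] r5c1's peers cover all but 1 ⇒ r5c1=1.
Step 26. [r4c6∈{8}] r4c6 is down to just 8, so r4c6=8.
Step 27. [r2c6∈{6}] r2c6's peers cover all but 6. So r2c6=6.
Step 28. [r7c8∈{5}] only 5 remains possible at r7c8. So r7c8=5.
Step 29. [r3c2∈{7}] r3c2's peers cover all but 7 ⇒ r3c2=7.
Step 30. [r3c6∈{2}] only 2 remains possible at r3c6 ⇒ r3c6=2.
Step 31. [r2c7∈{8}] only 8 remains possible at r2c7 ⇒ r2c7=8.
Step 32. [r1c3∈{2}] only 2 remains possible at r1c3. So r1c3=2.
Step 33. [r9c2∈{5}] r9c2 is down to just 5 ⇒ r9c2=5.
Step 34. [r9c3∈{4}] nothing but 4 survives at r9c3, so r9c3=4.
Step 35. [r2c1∈{3}] nothing but 3 survives at r2c1 ⇒ r2c1=3.
Step 36. [r6c8∈{2}] r6c8's peers cover all but 2, so r6c8=2.

Answer: 8 1 2 5 4 3 9 7 6 / 3 4 5 7 9 6 8 1 2 / 9 7 6 1 8 2 3 4 5 / 5 9 7 3 2 8 4 6 1 / 1 2 3 6 7 4 5 8 9 / 4 6 8 9 5 1 7 2 3 / 2 3 9 8 1 7 6 5 4 / 6 8 1 4 3 5 2 9 7 / 7 5 4 2 6 9 1 3 8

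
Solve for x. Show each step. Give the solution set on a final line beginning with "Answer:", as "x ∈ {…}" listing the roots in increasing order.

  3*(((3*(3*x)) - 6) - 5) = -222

Step 1. [3*(((3*(3*x)) - 6) - 5) = -222] leading coefficient 3: divide by 3, so div: ((3*(3*x)) - 6) - 5 = -74.
Step 2. [((3*(3*x)) - 6) - 5 = -74] add 5: x sits inside (… - 5). So sub: (3*(3*x)) - 6 = -69.
Step 3. [(3*(3*x)) - 6 = -69] peel the -6: add 6 from each side. So sub: 3*(3*x) = -63.
Step 4. [3*(3*x) = -63] 3 out front; divide by 3 ⇒ div: 3*x = -21.
Step 5. [3*x = -21] 3 out front; divide by 3, so div: x = -7.

Answer: x ∈ {-7}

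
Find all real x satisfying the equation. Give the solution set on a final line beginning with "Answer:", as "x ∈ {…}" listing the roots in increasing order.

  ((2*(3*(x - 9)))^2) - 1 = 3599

Step 1. [((2*(3*(x - 9)))^2) - 1 = 3599] peel the -1: add 1 from each side, so sub: (2*(3*(x - 9)))^2 = 3600.
Step 2. [(2*(3*(x - 9)))^2 = 3600] LHS squared, RHS 3600 ≥ 0: apply √ (±) ⇒ sqrt: 2*(3*(x - 9)) = 60 or -60.
Step 3. [2*(3*(x - 9)) = 60 or -60] divide by the outer 2, so div: 3*(x - 9) = 30 or -30.
Step 4. [3*(x - 9) = 30 or -30] leading coefficient 3: divide by 3. So div: x - 9 = 10 or -10.
Step 5. [x - 9 = 10 or -10] -9 is outermost — add 9 both sides ⇒ sub: x = 19 or -1.

Answer: x ∈ {-1, 19}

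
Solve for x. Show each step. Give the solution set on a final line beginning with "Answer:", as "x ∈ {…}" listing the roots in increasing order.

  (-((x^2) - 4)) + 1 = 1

Step 1. [(-((x^2) - 4)) + 1 = 1] 1 comes off first (subtract 1), so sub: -((x^2) - 4) = 0.
Step 2. [-((x^2) - 4) = 0] leading − — multiply by −1. So neg: (x^2) - 4 = 0.
Step 3. [(x^2) - 4 = 0] 4 comes off first (add 4), so sub: x^2 = 4.
Step 4. [x^2 = 4] √ both sides: 4 ≥ 0 gives two branches, so sqrt: x = 2 or -2.

Answer: x ∈ {-2, 2}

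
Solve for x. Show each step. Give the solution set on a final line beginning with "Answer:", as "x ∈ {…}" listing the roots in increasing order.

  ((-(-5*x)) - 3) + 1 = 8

Step 1. [((-(-5*x)) - 3) + 1 = 8] peel the +1: subtract 1 from each side ⇒ sub: (-(-5*x)) - 3 = 7.
Step 2. [(-(-5*x)) - 3 = 7] the outer -3 inverts by adding 3, so sub: -(-5*x) = 10.
Step 3. [-(-5*x) = 10] leading − — multiply by −1. So neg: -5*x = -10.
Step 4. [-5*x = -10] -5 out front; divide by -5, so div: x = 2.

Answer: x ∈ {2}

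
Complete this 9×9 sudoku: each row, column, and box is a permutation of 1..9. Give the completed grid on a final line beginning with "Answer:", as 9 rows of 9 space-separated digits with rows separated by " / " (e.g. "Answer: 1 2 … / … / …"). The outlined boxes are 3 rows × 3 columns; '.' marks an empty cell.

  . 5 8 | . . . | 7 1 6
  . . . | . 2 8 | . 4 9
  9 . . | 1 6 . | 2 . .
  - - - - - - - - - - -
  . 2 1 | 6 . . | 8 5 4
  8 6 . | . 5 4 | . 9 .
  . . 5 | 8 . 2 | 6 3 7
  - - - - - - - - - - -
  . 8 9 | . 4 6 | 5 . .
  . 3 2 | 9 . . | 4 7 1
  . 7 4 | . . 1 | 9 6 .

Step 1. [r4c5∈{3,7,9}] across col 5, 7 lands solely at r4c5 ⇒ r4c5=7.
Step 2. [r2c1∈{1,3,6,7}] 7 has one home in col 1: r2c1, so r2c1=7.
Step 3. [r5c4∈{3}] nothing but 3 survives at r5c4 ⇒ r5c4=3.
Step 4. [r3c3∈{3}] nothing but 3 survives at r3c3. So r3c3=3.
Step 5. [r9c9∈{2,3,8}] in box 9, 8 fits only at r9c9 ⇒ r9c9=8.
Step 6. [r8c6∈{5}] r8c6 has the single candidate 5. So r8c6=5.
Step 7. [r6c2∈{4,9}] r6c2 is the only open cell in col 2 admitting 9. So r6c2=9.
Step 8. [r7c8∈{2}] r7c8 is down to just 2, so r7c8=2.
Step 9. [r1c6∈{3,9}] r1c6 is the only open cell in col 6 admitting 3 ⇒ r1c6=3.
Step 10. [r3c2∈{4}] r3c2 is down to just 4 ⇒ r3c2=4.
Step 11. [r2c7∈{3}] nothing but 3 survives at r2c7, so r2c7=3.
Step 12. [r3c8∈{8}] r3c8 is down to just 8 ⇒ r3c8=8.
Step 13. [r8c5∈{8}] r8c5's peers cover all but 8. So r8c5=8.
Step 14. [r1c4∈{4}] r1c4's peers cover all but 4. So r1c4=4.
Step 15. [r2c3∈{6}] nothing but 6 survives at r2c3 ⇒ r2c3=6.
Step 16. [r4c1∈{3}] r4c1 has the single candidate 3, so r4c1=3.
Step 17. [r6c5∈{1}] r6c5's peers cover all but 1 ⇒ r6c5=1.
Step 18. [r7c4∈{7}] r7c4's peers cover all but 7, so r7c4=7.
Step 19. [r3c9∈{5}] r3c9 is down to just 5, so r3c9=5.
Step 20. [r7c1∈{1}] r7c1 is down to just 1, so r7c1=1.
Step 21. [r5c3∈{7}] only 7 remains possible at r5c3, so r5c3=7.
Step 22. [r3c6∈{7}] only 7 remains possible at r3c6. So r3c6=7.
Step 23. [r5c7∈{1}] nothing but 1 survives at r5c7. So r5c7=1.
Step 24. [r7c9∈{3}] r7c9 is down to just 3. So r7c9=3.
Step 25. [r6c1∈{4}] r6c1 has the single candidate 4, so r6c1=4.
Step 26. [r9c5∈{3}] r9c5 is down to just 3. So r9c5=3.
Step 27. [r8c1∈{6}] r8c1 has the single candidate 6 ⇒ r8c1=6.
Step 28. [r4c6∈{9}] nothing but 9 survives at r4c6 ⇒ r4c6=9.
Step 29. [r2c4∈{5}] only 5 remains possible at r2c4 ⇒ r2c4=5.
Step 30. [r1c5∈{9}] r1c5's peers cover all but 9 ⇒ r1c5=9.
Step 31. [r9c1∈{5}] only 5 remains possible at r9c1. So r9c1=5.
Step 32. [r9c4∈{2}] nothing but 2 survives at r9c4. So r9c4=2.
Step 33. [r2c2∈{1}] nothing but 1 survives at r2c2 ⇒ r2c2=1.
Step 34. [r5c9∈{2}] only 2 remains possible at r5c9, so r5c9=2.
Step 35. [r1c1∈{2}] only 2 remains possible at r1c1. So r1c1=2.

Answer: 2 5 8 4 9 3 7 1 6 / 7 1 6 5 2 8 3 4 9 / 9 4 3 1 6 7 2 8 5 / 3 2 1 6 7 9 8 5 4 / 8 6 7 3 5 4 1 9 2 / 4 9 5 8 1 2 6 3 7 / 1 8 9 7 4 6 5 2 3 / 6 3 2 9 8 5 4 7 1 / 5 7 4 2 3 1 9 6 8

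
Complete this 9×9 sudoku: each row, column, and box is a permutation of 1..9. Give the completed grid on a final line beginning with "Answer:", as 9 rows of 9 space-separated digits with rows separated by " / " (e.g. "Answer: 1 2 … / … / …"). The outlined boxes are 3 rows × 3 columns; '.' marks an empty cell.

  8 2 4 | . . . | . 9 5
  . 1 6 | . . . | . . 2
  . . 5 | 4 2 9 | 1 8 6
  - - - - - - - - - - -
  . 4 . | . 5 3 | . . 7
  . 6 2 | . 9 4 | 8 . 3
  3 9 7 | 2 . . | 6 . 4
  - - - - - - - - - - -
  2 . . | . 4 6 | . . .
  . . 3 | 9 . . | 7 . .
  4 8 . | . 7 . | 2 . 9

Step 1. [r9c3∈{1}] r9c3 is down to just 1 ⇒ r9c3=1.
Step 2. [r7c7∈{3,5}] in col 7, 5 fits only at r7c7. So r7c7=5.
Step 3. [r2c8∈{3,4,7}] 7 has one home in col 8: r2c8 ⇒ r2c8=7.
Step 4. [r8c6∈{1,2,5,8}] in row 8, 2 fits only at r8c6 ⇒ r8c6=2.
Step 5. [r1c7∈{3}] only 3 remains possible at r1c7, so r1c7=3.
Step 6. [r4c1∈{1}] r4c1 is down to just 1. So r4c1=1.
Step 7. [r6c8∈{1,5}] in row 6, 5 fits only at r6c8. So r6c8=5.
Step 8. [r5c8∈{1}] nothing but 1 survives at r5c8 ⇒ r5c8=1.
Step 9. [r4c4∈{6,8}] in row 4, 6 fits only at r4c4 ⇒ r4c4=6.
Step 10. [r8c1∈{5,6}] across col 1, 6 lands solely at r8c1 ⇒ r8c1=6.
Step 11. [r9c6∈{5}] r9c6 is down to just 5, so r9c6=5.
Step 12. [r2c6∈{8}] r2c6 has the single candidate 8. So r2c6=8.
Step 13. [r7c4∈{1,3,8}] across col 4, 8 lands solely at r7c4 ⇒ r7c4=8.
Step 14. [r8c5∈{1}] r8c5's peers cover all but 1 ⇒ r8c5=1.
Step 15. [r1c6∈{1,7}] col 6 places 7 nowhere but r1c6 ⇒ r1c6=7.
Step 16. [r9c4∈{3}] only 3 remains possible at r9c4. So r9c4=3.
Step 17. [r3c1∈{7}] r3c1 has the single candidate 7, so r3c1=7.
Step 18. [r8c8∈{4}] only 4 remains possible at r8c8 ⇒ r8c8=4.
Step 19. [r7c8∈{3}] r7c8 has the single candidate 3 ⇒ r7c8=3.
Step 20. [r8c9∈{8}] only 8 remains possible at r8c9, so r8c9=8.
Step 21. [r5c4∈{7}] nothing but 7 survives at r5c4. So r5c4=7.
Step 22. [r1c4∈{1}] only 1 remains possible at r1c4 ⇒ r1c4=1.
Step 23. [r2c7∈{4}] r2c7 is down to just 4. So r2c7=4.
Step 24. [r2c4∈{5}] r2c4 has the single candidate 5 ⇒ r2c4=5.
Step 25. [r4c8∈{2}] r4c8 is down to just 2, so r4c8=2.
Step 26. [r4c3∈{8}] r4c3 is down to just 8 ⇒ r4c3=8.
Step 27. [r3c2∈{3}] only 3 remains possible at r3c2 ⇒ r3c2=3.
Step 28. [r7c9∈{1}] r7c9's peers cover all but 1. So r7c9=1.
Step 29. [r4c7∈{9}] r4c7's peers cover all but 9, so r4c7=9.
Step 30. [r2c1∈{9}] only 9 remains possible at r2c1. So r2c1=9.
Step 31. [r5c1∈{5}] only 5 remains possible at r5c1. So r5c1=5.
Step 32. [r1c5∈{6}] only 6 remains possible at r1c5 ⇒ r1c5=6.
Step 33. [r6c6∈{1}] r6c6's peers cover all but 1, so r6c6=1.
Step 34. [r2c5∈{3}] r2c5's peers cover all but 3. So r2c5=3.
Step 35. [r7c3∈{9}] r7c3 is down to just 9, so r7c3=9.
Step 36. [r6c5∈{8}] r6c5's peers cover all but 8 ⇒ r6c5=8.
Step 37. [r8c2∈{5}] r8c2 is down to just 5 ⇒ r8c2=5.
Step 38. [r7c2∈{7}] r7c2's peers cover all but 7. So r7c2=7.
Step 39. [r9c8∈{6}] r9c8 has the single candidate 6, so r9c8=6.

Answer: 8 2 4 1 6 7 3 9 5 / 9 1 6 5 3 8 4 7 2 / 7 3 5 4 2 9 1 8 6 / 1 4 8 6 5 3 9 2 7 / 5 6 2 7 9 4 8 1 3 / 3 9 7 2 8 1 6 5 4 / 2 7 9 8 4 6 5 3 1 / 6 5 3 9 1 2 7 4 8 / 4 8 1 3 7 5 2 6 9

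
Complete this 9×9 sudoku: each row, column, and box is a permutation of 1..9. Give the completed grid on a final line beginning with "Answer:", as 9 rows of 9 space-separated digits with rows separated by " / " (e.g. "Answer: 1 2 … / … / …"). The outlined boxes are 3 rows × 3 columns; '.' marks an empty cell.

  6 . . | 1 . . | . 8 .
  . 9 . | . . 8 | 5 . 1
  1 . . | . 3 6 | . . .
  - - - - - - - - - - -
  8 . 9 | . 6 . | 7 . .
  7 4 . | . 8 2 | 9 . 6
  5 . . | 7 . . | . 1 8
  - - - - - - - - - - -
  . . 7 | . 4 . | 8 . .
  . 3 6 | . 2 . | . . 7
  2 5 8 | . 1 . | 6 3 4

Step 1. [r9c4∈{9}] r9c4's peers cover all but 9, so r9c4=9.
Step 2. [r8c6∈{5}] r8c6 has the single candidate 5. So r8c6=5.
Step 3. [r8c8∈{9}] nothing but 9 survives at r8c8, so r8c8=9.
Step 4. [r1c5∈{5,7,9}] across col 5, 5 lands solely at r1c5 ⇒ r1c5=5.
Step 5. [r1c6∈{4,7,9}] in box 2, 9 fits only at r1c6, so r1c6=9.
Step 6. [r5c8∈{5}] nothing but 5 survives at r5c8 ⇒ r5c8=5.
Step 7. [r5c4∈{3}] only 3 remains possible at r5c4. So r5c4=3.
Step 8. [r6c3∈{2,3}] in box 4, 3 fits only at r6c3 ⇒ r6c3=3.
Step 9. [r7c8∈{2}] r7c8 has the single candidate 2. So r7c8=2.
Step 10. [r4c8∈{4}] r4c8's peers cover all but 4 ⇒ r4c8=4.
Step 11. [r6c7∈{2}] r6c7 has the single candidate 2. So r6c7=2.
Step 12. [r3c7∈{4}] only 4 remains possible at r3c7 ⇒ r3c7=4.
Step 13. [r3c4∈{2}] r3c4 has the single candidate 2 ⇒ r3c4=2.
Step 14. [r1c9∈{2,3}] 2 has one home in col 9: r1c9, so r1c9=2.
Step 15. [r3c8∈{7}] only 7 remains possible at r3c8 ⇒ r3c8=7.
Step 16. [r2c4∈{4}] r2c4's peers cover all but 4. So r2c4=4.
Step 17. [r7c2∈{1}] r7c2 is down to just 1, so r7c2=1.
Step 18. [r5c3∈{1}] r5c3 has the single candidate 1 ⇒ r5c3=1.
Step 19. [r3c3∈{5}] r3c3 is down to just 5, so r3c3=5.
Step 20. [r4c4∈{5}] r4c4 is down to just 5. So r4c4=5.
Step 21. [r6c5∈{9}] r6c5 is down to just 9, so r6c5=9.
Step 22. [r2c8∈{6}] only 6 remains possible at r2c8. So r2c8=6.
Step 23. [r1c3∈{4}] only 4 remains possible at r1c3 ⇒ r1c3=4.
Step 24. [r4c9∈{3}] nothing but 3 survives at r4c9, so r4c9=3.
Step 25. [r6c2∈{6}] r6c2 has the single candidate 6, so r6c2=6.
Step 26. [r7c9∈{5}] r7c9 is down to just 5. So r7c9=5.
Step 27. [r4c2∈{2}] r4c2's peers cover all but 2 ⇒ r4c2=2.
Step 28. [r1c7∈{3}] nothing but 3 survives at r1c7, so r1c7=3.
Step 29. [r7c6∈{3}] nothing but 3 survives at r7c6. So r7c6=3.
Step 30. [r7c1∈{9}] only 9 remains possible at r7c1. So r7c1=9.
Step 31. [r3c2∈{8}] r3c2's peers cover all but 8 ⇒ r3c2=8.
Step 32. [r2c3∈{2}] r2c3 is down to just 2 ⇒ r2c3=2.
Step 33. [r9c6∈{7}] r9c6's peers cover all but 7 ⇒ r9c6=7.
Step 34. [r2c1∈{3}] only 3 remains possible at r2c1. So r2c1=3.
Step 35. [r8c7∈{1}] r8c7's peers cover all but 1 ⇒ r8c7=1.
Step 36. [r8c4∈{8}] r8c4 has the single candidate 8. So r8c4=8.
Step 37. [r3c9∈{9}] r3c9 is down to just 9, so r3c9=9.
Step 38. [r2c5∈{7}] r2c5's peers cover all but 7 ⇒ r2c5=7.
Step 39. [r8c1∈{4}] r8c1 is down to just 4. So r8c1=4.
Step 40. [r1c2∈{7}] r1c2 is down to just 7 ⇒ r1c2=7.
Step 41. [r7c4∈{6}] r7c4's peers cover all but 6, so r7c4=6.
Step 42. [r4c6∈{1}] r4c6 is down to just 1. So r4c6=1.
Step 43. [r6c6∈{4}] r6c6's peers cover all but 4. So r6c6=4.

Answer: 6 7 4 1 5 9 3 8 2 / 3 9 2 4 7 8 5 6 1 / 1 8 5 2 3 6 4 7 9 / 8 2 9 5 6 1 7 4 3 / 7 4 1 3 8 2 9 5 6 / 5 6 3 7 9 4 2 1 8 / 9 1 7 6 4 3 8 2 5 / 4 3 6 8 2 5 1 9 7 / 2 5 8 9 1 7 6 3 4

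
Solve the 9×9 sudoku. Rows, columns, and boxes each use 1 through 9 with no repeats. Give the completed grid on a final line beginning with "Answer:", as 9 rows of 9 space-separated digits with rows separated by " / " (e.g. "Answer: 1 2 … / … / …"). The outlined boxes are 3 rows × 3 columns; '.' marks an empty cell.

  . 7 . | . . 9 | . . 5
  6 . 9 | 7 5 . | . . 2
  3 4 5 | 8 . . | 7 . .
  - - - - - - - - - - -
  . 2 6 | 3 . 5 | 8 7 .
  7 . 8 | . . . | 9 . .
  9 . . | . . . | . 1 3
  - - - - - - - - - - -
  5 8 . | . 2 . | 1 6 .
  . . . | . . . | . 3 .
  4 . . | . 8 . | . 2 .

Step 1. [r2c2∈{1}] r2c2 is down to just 1. So r2c2=1.
Step 2. [r4c9∈{4}] only 4 remains possible at r4c9, so r4c9=4.
Step 3. [r8c7∈{4,5}] in box 9, 4 fits only at r8c7. So r8c7=4.
Step 4. [r5c9∈{6}] r5c9's peers cover all but 6 ⇒ r5c9=6.
Step 5. [r3c6∈{1,2,6}] r3c6 is the only open cell in row 3 admitting 2 ⇒ r3c6=2.
Step 6. [r1c5∈{1,3,4,6}] r1c5 is the only open cell in col 5 admitting 3 ⇒ r1c5=3.
Step 7. [r1c4∈{1,4,6}] row 1 places 1 nowhere but r1c4 ⇒ r1c4=1.
Step 8. [r2c6∈{4}] r2c6 has the single candidate 4. So r2c6=4.
Step 9. [r5c6∈{1}] r5c6 is down to just 1 ⇒ r5c6=1.
Step 10. [r8c5∈{1,6,7,9}] r8c5 is the only open cell in col 5 admitting 1, so r8c5=1.
Step 11. [r8c4∈{5,6,9}] r8c4 is the only open cell in row 8 admitting 5 ⇒ r8c4=5.
Step 12. [r7c4∈{4,9}] across row 7, 4 lands solely at r7c4, so r7c4=4.
Step 13. [r7c9∈{7,9}] r7c9 is the only open cell in row 7 admitting 9 ⇒ r7c9=9.
Step 14. [r9c9∈{7}] r9c9 is down to just 7, so r9c9=7.
Step 15. [r6c5∈{4,6,7}] col 5 places 7 nowhere but r6c5. So r6c5=7.
Step 16. [r5c8∈{5}] r5c8's peers cover all but 5 ⇒ r5c8=5.
Step 17. [r1c3∈{2}] r1c3 is down to just 2. So r1c3=2.
Step 18. [r8c2∈{6,9}] r8c2 is the only open cell in row 8 admitting 9. So r8c2=9.
Step 19. [r8c6∈{6,7}] r8c6 is the only open cell in row 8 admitting 6. So r8c6=6.
Step 20. [r9c6∈{3}] only 3 remains possible at r9c6 ⇒ r9c6=3.
Step 21. [r7c3∈{3,7}] row 7 places 3 nowhere but r7c3, so r7c3=3.
Step 22. [r5c4∈{2}] only 2 remains possible at r5c4, so r5c4=2.
Step 23. [r1c8∈{4,8}] across row 1, 4 lands solely at r1c8, so r1c8=4.
Step 24. [r2c8∈{8}] r2c8's peers cover all but 8 ⇒ r2c8=8.
Step 25. [r3c9∈{1}] r3c9 is down to just 1 ⇒ r3c9=1.
Step 26. [r6c6∈{8}] only 8 remains possible at r6c6, so r6c6=8.
Step 27. [r1c1∈{8}] r1c1 is down to just 8. So r1c1=8.
Step 28. [r7c6∈{7}] r7c6 has the single candidate 7. So r7c6=7.
Step 29. [r8c3∈{7}] r8c3's peers cover all but 7, so r8c3=7.
Step 30. [r6c3∈{4}] r6c3 has the single candidate 4, so r6c3=4.
Step 31. [r9c3∈{1}] only 1 remains possible at r9c3, so r9c3=1.
Step 32. [r8c9∈{8}] r8c9's peers cover all but 8 ⇒ r8c9=8.
Step 33. [r5c2∈{3}] r5c2 has the single candidate 3. So r5c2=3.
Step 34. [r9c2∈{6}] only 6 remains possible at r9c2. So r9c2=6.
Step 35. [r4c5∈{9}] r4c5 has the single candidate 9, so r4c5=9.
Step 36. [r6c7∈{2}] nothing but 2 survives at r6c7. So r6c7=2.
Step 37. [r2c7∈{3}] nothing but 3 survives at r2c7. So r2c7=3.
Step 38. [r6c2∈{5}] only 5 remains possible at r6c2, so r6c2=5.
Step 39. [r3c8∈{9}] r3c8's peers cover all but 9 ⇒ r3c8=9.
Step 40. [r1c7∈{6}] r1c7 is down to just 6, so r1c7=6.
Step 41. [r4c1∈{1}] r4c1's peers cover all but 1 ⇒ r4c1=1.
Step 42. [r6c4∈{6}] r6c4 is down to just 6. So r6c4=6.
Step 43. [r9c7∈{5}] nothing but 5 survives at r9c7, so r9c7=5.
Step 44. [r5c5∈{4}] r5c5's peers cover all but 4. So r5c5=4.
Step 45. [r9c4∈{9}] nothing but 9 survives at r9c4 ⇒ r9c4=9.
Step 46. [r8c1∈{2}] nothing but 2 survives at r8c1. So r8c1=2.
Step 47. [r3c5∈{6}] nothing but 6 survives at r3c5 ⇒ r3c5=6.

Answer: 8 7 2 1 3 9 6 4 5 / 6 1 9 7 5 4 3 8 2 / 3 4 5 8 6 2 7 9 1 / 1 2 6 3 9 5 8 7 4 / 7 3 8 2 4 1 9 5 6 / 9 5 4 6 7 8 2 1 3 / 5 8 3 4 2 7 1 6 9 / 2 9 7 5 1 6 4 3 8 / 4 6 1 9 8 3 5 2 7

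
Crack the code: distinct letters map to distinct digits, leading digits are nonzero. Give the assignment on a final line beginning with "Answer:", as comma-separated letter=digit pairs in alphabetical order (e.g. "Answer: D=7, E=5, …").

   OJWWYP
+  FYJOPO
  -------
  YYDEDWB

Step 1. [col 1: P + O ≡ B (mod 10)] no forcing yet in column 1 (carry-in 0); P=2 is free and consistent — try it. So P=2.
Step 2. [col 1: P + O ≡ B (mod 10)] column 1 (P + O ≡ B (mod 10), carry-in 0) doesn't pin B yet; pick B=8 and continue ⇒ B=8.
Step 3. [col 1: P + O ≡ B (mod 10)] in column 1 we have P+O≡B with carry-in 0; given P=2, B=8 and digits 2,8 already taken and all letters distinct, that pins O to 6. So O=6.
Step 4. [col 2: Y + P ≡ W (mod 10)] W=3 is one option consistent with column 2 (Y + P ≡ W (mod 10), carry-in 0) — take it. So W=3.
Step 5. [col 2: Y + P ≡ W (mod 10)] column 2: given P=2, W=3, carry-in 0, and digits 2,3,6,8 already taken and all letters distinct, Y+P≡W (mod 10) forces Y=1. So Y=1.
Step 6. [col 3: W + O ≡ D (mod 10)] in column 3 we have W+O≡D with carry-in 0; given W=3, O=6 and digits 1,2,3,6,8 already taken and all letters distinct, that pins D to 9 ⇒ D=9.
Step 7. [col 4: W + J ≡ E (mod 10)] column 4 (W + J ≡ E (mod 10), carry-in 0) doesn't pin J yet; pick J=7 and continue, so J=7.
Step 8. [col 4: W + J ≡ E (mod 10)] column 4: given W=3, J=7, carry-in 0, and digits 1,2,3,6,7,8,9 already taken and all letters distinct, W+J≡E (mod 10) forces E=0 ⇒ E=0.
Step 9. [col 6: O + F ≡ Y (mod 10)] from column 6 (O=6, Y=1, carry-in 0, digits 0,1,2,3,6,7,8,9 already taken and all letters distinct): F must equal 5 ⇒ F=5.

Answer: B=8, D=9, E=0, F=5, J=7, O=6, P=2, W=3, Y=1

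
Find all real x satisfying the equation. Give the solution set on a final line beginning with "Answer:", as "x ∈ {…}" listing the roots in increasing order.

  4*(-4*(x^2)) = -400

Step 1. [4*(-4*(x^2)) = -400] LHS = 4·(…); ÷4 both sides. So div: -4*(x^2) = -100.
Step 2. [-4*(x^2) = -100] leading coefficient -4: divide by -4. So div: x^2 = 25.
Step 3. [x^2 = 25] √ both sides: 25 ≥ 0 gives two branches. So sqrt: x = 5 or -5.

Answer: x ∈ {-5, 5}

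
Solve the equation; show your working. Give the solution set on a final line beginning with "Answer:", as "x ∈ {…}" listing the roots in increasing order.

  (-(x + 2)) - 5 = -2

Step 1. [(-(x + 2)) - 5 = -2] 5 comes off first (add 5) ⇒ sub: -(x + 2) = 3.
Step 2. [-(x + 2) = 3] LHS negated; negate both sides. So neg: x + 2 = -3.
Step 3. [x + 2 = -3] 2 comes off first (subtract 2), so sub: x = -5.

Answer: x ∈ {-5}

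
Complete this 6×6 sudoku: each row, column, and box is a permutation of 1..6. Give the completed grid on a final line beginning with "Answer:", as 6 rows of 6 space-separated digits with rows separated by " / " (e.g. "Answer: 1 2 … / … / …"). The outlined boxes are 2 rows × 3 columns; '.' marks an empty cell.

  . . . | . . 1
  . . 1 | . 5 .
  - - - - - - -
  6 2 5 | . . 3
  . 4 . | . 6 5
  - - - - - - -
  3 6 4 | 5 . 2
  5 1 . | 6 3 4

Step 1. [r1c5∈{2,4}] 2 has one home in col 5: r1c5 ⇒ r1c5=2.
Step 2. [r2c2∈{3}] only 3 remains possible at r2c2. So r2c2=3.
Step 3. [r2c4∈{4}] only 4 remains possible at r2c4. So r2c4=4.
Step 4. [r3c4∈{1}] r3c4's peers cover all but 1 ⇒ r3c4=1.
Step 5. [r2c6∈{6}] nothing but 6 survives at r2c6 ⇒ r2c6=6.
Step 6. [r6c3∈{2}] r6c3's peers cover all but 2. So r6c3=2.
Step 7. [r1c3∈{6}] nothing but 6 survives at r1c3 ⇒ r1c3=6.
Step 8. [r5c5∈{1}] r5c5 is down to just 1, so r5c5=1.
Step 9. [r1c4∈{3}] only 3 remains possible at r1c4 ⇒ r1c4=3.
Step 10. [r4c3∈{3}] only 3 remains possible at r4c3, so r4c3=3.
Step 11. [r4c1∈{1}] nothing but 1 survives at r4c1, so r4c1=1.
Step 12. [r2c1∈{2}] r2c1 is down to just 2. So r2c1=2.
Step 13. [r4c4∈{2}] r4c4's peers cover all but 2 ⇒ r4c4=2.
Step 14. [r3c5∈{4}] r3c5's peers cover all but 4, so r3c5=4.
Step 15. [r1c1∈{4}] r1c1's peers cover all but 4 ⇒ r1c1=4.
Step 16. [r1c2∈{5}] r1c2 is down to just 5. So r1c2=5.

Answer: 4 5 6 3 2 1 / 2 3 1 4 5 6 / 6 2 5 1 4 3 / 1 4 3 2 6 5 / 3 6 4 5 1 2 / 5 1 2 6 3 4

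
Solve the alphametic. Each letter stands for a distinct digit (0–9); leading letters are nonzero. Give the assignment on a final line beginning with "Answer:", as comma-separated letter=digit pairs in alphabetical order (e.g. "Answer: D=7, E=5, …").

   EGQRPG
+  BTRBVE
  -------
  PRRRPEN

Step 1. [col 1: G + E ≡ N (mod 10)] no forcing yet in column 1 (carry-in 0); G=2 is free and consistent — try it, so G=2.
Step 2. [col 1: G + E ≡ N (mod 10)] column 1 (G + E ≡ N (mod 10), carry-in 0) doesn't pin E yet; pick E=5 and continue ⇒ E=5.
Step 3. [P] adding two 6-digit numbers gives at most 6+1 digits, and here it does — P is that final carry and must be 1, so P=1.
Step 4. [col 1: G + E ≡ N (mod 10)] from column 1 (G=2, E=5, carry-in 0, digits 1,2,5 already taken and all letters distinct): N must equal 7. So N=7.
Step 5. [col 2: P + V ≡ E (mod 10)] column 2: given P=1, E=5, carry-in 0, and digits 1,2,5,7 already taken and all letters distinct, P+V≡E (mod 10) forces V=4, so V=4.
Step 6. [col 3: R + B ≡ P (mod 10)] B=8 is one option consistent with column 3 (R + B ≡ P (mod 10), carry-in 0) — take it, so B=8.
Step 7. [col 3: R + B ≡ P (mod 10)] from column 3 (B=8, P=1, carry-in 0, digits 1,2,4,5,7,8 already taken and all letters distinct): R must equal 3 ⇒ R=3.
Step 8. [col 4: Q + R ≡ R (mod 10)] column 4 reads Q+R+carry(1)=R with R=3; with digits 1,2,3,4,5,7,8 already taken and all letters distinct, the only value for Q is 9 ⇒ Q=9.
Step 9. [col 5: G + T ≡ R (mod 10)] column 5: given G=2, R=3, carry-in 1, and digits 1,2,3,4,5,7,8,9 already taken and all letters distinct, G+T≡R (mod 10) forces T=0, so T=0.

Answer: B=8, E=5, G=2, N=7, P=1, Q=9, R=3, T=0, V=4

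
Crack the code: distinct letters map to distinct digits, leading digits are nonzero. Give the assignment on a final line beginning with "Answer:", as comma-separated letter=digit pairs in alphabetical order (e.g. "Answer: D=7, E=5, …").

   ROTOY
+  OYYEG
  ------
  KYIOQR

Step 1. [col 1: Y + G ≡ R (mod 10)] no forcing yet in column 1 (carry-in 0); G=6 is free and consistent — try it, so G=6.
Step 2. [col 1: Y + G ≡ R (mod 10)] R=9 is one option consistent with column 1 (Y + G ≡ R (mod 10), carry-in 0) — take it, so R=9.
Step 3. [col 1: Y + G ≡ R (mod 10)] from column 1 (G=6, R=9, carry-in 0, digits 6,9 already taken and all letters distinct): Y must equal 3, so Y=3.
Step 4. [col 2: O + E ≡ Q (mod 10)] several values work for E in column 2 (O + E ≡ Q (mod 10), carry-in 0); try E=8 ⇒ E=8.
Step 5. [col 2: O + E ≡ Q (mod 10)] no forcing yet in column 2 (carry-in 0); Q=2 is free and consistent — try it, so Q=2.
Step 6. [col 2: O + E ≡ Q (mod 10)] column 2: given E=8, Q=2, carry-in 0, and digits 2,3,6,8,9 already taken and all letters distinct, O+E≡Q (mod 10) forces O=4 ⇒ O=4.
Step 7. [K] K is the leading digit of a 6-digit sum of two 5-digit numbers; the final carry is exactly 1. So K=1.
Step 8. [col 3: T + Y ≡ O (mod 10)] in column 3 we have T+Y≡O with carry-in 1; given Y=3, O=4 and digits 1,2,3,4,6,8,9 already taken and all letters distinct, that pins T to 0. So T=0.
Step 9. [col 4: O + Y ≡ I (mod 10)] from column 4 (O=4, Y=3, carry-in 0, digits 0,1,2,3,4,6,8,9 already taken and all letters distinct): I must equal 7 ⇒ I=7.

Answer: E=8, G=6, I=7, K=1, O=4, Q=2, R=9, T=0, Y=3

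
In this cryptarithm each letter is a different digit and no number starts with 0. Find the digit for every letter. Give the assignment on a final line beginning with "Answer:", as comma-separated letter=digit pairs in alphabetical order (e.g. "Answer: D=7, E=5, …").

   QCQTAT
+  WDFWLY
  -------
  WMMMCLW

Step 1. [col 1: T + Y ≡ W (mod 10)] no forcing yet in column 1 (carry-in 0); Y=7 is free and consistent — try it. So Y=7.
Step 2. [col 1: T + Y ≡ W (mod 10)] several values work for T in column 1 (T + Y ≡ W (mod 10), carry-in 0); try T=4, so T=4.
Step 3. [col 1: T + Y ≡ W (mod 10)] column 1: given T=4, Y=7, carry-in 0, and digits 4,7 already taken and all letters distinct, T+Y≡W (mod 10) forces W=1. So W=1.
Step 4. [col 2: A + L ≡ L (mod 10)] column 2: given nothing yet, carry-in 1, and digits 1,4,7 already taken and all letters distinct, A+L≡L (mod 10) forces A=9. So A=9.
Step 5. [col 2: A + L ≡ L (mod 10)] several values work for L in column 2 (A + L ≡ L (mod 10), carry-in 1); try L=5, so L=5.
Step 6. [col 3: T + W ≡ C (mod 10)] in column 3 we have T+W≡C with carry-in 1; given T=4, W=1 and digits 1,4,5,7,9 already taken and all letters distinct, that pins C to 6 ⇒ C=6.
Step 7. [col 4: Q + F ≡ M (mod 10)] column 4 reads Q+F+carry(0)=M with nothing yet; with digits 1,4,5,6,7,9 already taken and all letters distinct, the only value for M is 0. So M=0.
Step 8. [col 4: Q + F ≡ M (mod 10)] no forcing yet in column 4 (carry-in 0); Q=8 is free and consistent — try it. So Q=8.
Step 9. [col 4: Q + F ≡ M (mod 10)] column 4 reads Q+F+carry(0)=M with Q=8, M=0; with digits 0,1,4,5,6,7,8,9 already taken and all letters distinct, the only value for F is 2 ⇒ F=2.
Step 10. [col 5: C + D ≡ M (mod 10)] column 5 reads C+D+carry(1)=M with C=6, M=0; with digits 0,1,2,4,5,6,7,8,9 already taken and all letters distinct, the only value for D is 3 ⇒ D=3.

Answer: A=9, C=6, D=3, F=2, L=5, M=0, Q=8, T=4, W=1, Y=7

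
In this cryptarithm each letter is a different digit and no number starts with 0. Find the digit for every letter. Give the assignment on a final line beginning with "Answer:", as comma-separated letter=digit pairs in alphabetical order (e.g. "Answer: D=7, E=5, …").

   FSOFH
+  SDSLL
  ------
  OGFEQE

Step 1. [col 1: H + L ≡ E (mod 10)] several values work for H in column 1 (H + L ≡ E (mod 10), carry-in 0); try H=4. So H=4.
Step 2. [col 1: H + L ≡ E (mod 10)] no forcing yet in column 1 (carry-in 0); L=3 is free and consistent — try it ⇒ L=3.
Step 3. [col 1: H + L ≡ E (mod 10)] from column 1 (H=4, L=3, carry-in 0, digits 3,4 already taken and all letters distinct): E must equal 7. So E=7.
Step 4. [O] the sum has 6 digits but both addends have 5; that extra leading digit O is the final carry, namely 1, so O=1.
Step 5. [col 2: F + L ≡ Q (mod 10)] several values work for F in column 2 (F + L ≡ Q (mod 10), carry-in 0); try F=5, so F=5.
Step 6. [col 2: F + L ≡ Q (mod 10)] from column 2 (F=5, L=3, carry-in 0, digits 1,3,4,5,7 already taken and all letters distinct): Q must equal 8 ⇒ Q=8.
Step 7. [col 3: O + S ≡ E (mod 10)] from column 3 (O=1, E=7, carry-in 0, digits 1,3,4,5,7,8 already taken and all letters distinct): S must equal 6. So S=6.
Step 8. [col 4: S + D ≡ F (mod 10)] column 4: given S=6, F=5, carry-in 0, and digits 1,3,4,5,6,7,8 already taken and all letters distinct, S+D≡F (mod 10) forces D=9, so D=9.
Step 9. [col 5: F + S ≡ G (mod 10)] column 5: given F=5, S=6, carry-in 1, and digits 1,3,4,5,6,7,8,9 already taken and all letters distinct, F+S≡G (mod 10) forces G=2, so G=2.

Answer: D=9, E=7, F=5, G=2, H=4, L=3, O=1, Q=8, S=6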